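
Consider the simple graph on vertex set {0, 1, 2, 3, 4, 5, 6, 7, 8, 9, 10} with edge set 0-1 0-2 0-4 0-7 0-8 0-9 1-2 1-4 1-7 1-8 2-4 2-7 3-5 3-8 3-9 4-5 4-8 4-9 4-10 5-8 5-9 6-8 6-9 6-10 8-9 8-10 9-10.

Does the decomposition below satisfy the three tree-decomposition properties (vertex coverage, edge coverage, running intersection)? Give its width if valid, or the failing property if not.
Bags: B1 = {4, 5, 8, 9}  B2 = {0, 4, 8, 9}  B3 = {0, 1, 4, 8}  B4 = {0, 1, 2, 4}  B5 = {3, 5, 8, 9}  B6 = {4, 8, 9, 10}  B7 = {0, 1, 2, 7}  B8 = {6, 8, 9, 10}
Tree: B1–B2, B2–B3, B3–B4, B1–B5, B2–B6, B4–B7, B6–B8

Yes; width 3.

Checking the three conditions: (i) the bags cover all of {0, 1, 2, 3, 4, 5, 6, 7, 8, 9, 10}; (ii) for each edge, some bag contains both endpoints; (iii) the bags containing any fixed vertex form a subtree. All hold, so the decomposition is valid with width 4 − 1 = 3.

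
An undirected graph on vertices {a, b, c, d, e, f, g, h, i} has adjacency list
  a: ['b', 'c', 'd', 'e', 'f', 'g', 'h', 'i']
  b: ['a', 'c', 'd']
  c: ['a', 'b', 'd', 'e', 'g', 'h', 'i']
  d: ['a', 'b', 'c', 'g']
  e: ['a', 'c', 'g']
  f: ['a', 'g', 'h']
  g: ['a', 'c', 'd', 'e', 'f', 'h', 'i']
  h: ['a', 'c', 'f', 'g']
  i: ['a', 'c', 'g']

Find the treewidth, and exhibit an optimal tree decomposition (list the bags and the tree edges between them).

Treewidth 3.
Bags: B1 = {a, c, g, h}  B2 = {a, c, d, g}  B3 = {a, b, c, d}  B4 = {a, c, g, i}  B5 = {a, c, e, g}  B6 = {a, f, g, h}
Tree: B1–B2, B2–B3, B1–B4, B1–B5, B1–B6

Every bag has size at most 4, so the width is 4 − 1 = 3 and tw(G) ≤ 3. Conversely, {a, c, d, g} is a clique of size 4, and the vertices of any clique must share a bag in every tree decomposition; so some bag has ≥ 4 vertices and tw(G) ≥ 3. The upper and lower bounds meet at 3, so that is the treewidth.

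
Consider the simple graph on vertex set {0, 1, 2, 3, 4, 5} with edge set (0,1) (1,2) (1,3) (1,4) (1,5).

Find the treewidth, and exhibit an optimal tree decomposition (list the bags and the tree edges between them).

Treewidth 1.
One optimal decomposition is:
Bags: B1 = {0, 1}  B2 = {1, 4}  B3 = {1, 5}  B4 = {1, 2}  B5 = {1, 3}
Tree: B1–B2, B1–B3, B3–B4, B1–B5

The largest bag has 2 vertices, giving width 1; this decomposition certifies tw(G) ≤ 1. G has an edge, so its treewidth is at least 1. Combining the bounds, tw(G) = 1.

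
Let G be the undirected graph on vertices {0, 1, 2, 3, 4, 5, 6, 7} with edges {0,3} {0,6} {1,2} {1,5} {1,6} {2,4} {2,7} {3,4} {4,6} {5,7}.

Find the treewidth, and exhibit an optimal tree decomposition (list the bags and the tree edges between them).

Treewidth 2.
One such decomposition:
Bags: B1 = {2, 5, 7}  B2 = {1, 2, 5}  B3 = {1, 2, 4}  B4 = {1, 4, 6}  B5 = {3, 4, 6}  B6 = {0, 3, 6}
Tree: B1–B2, B2–B3, B3–B4, B4–B5, B5–B6

Every bag has size at most 3, so the width is 3 − 1 = 2 and tw(G) ≤ 2. For the lower bound, G contains the cycle 7–5–1–2–7, so G is not a forest; only forests have treewidth ≤ 1, hence tw(G) ≥ 2. Therefore the treewidth is 2.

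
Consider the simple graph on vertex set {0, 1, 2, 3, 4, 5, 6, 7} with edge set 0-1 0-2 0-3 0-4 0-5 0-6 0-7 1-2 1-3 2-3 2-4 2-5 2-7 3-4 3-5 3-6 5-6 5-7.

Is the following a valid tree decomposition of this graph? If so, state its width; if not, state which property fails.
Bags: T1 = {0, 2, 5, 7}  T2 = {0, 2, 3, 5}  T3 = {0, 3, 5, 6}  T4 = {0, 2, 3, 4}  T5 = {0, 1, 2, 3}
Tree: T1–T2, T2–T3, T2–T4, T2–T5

Vertex coverage: the bags together contain {0, 1, 2, 3, 4, 5, 6, 7}, the full vertex set. Edge coverage: each edge of G has both endpoints in at least one bag. Running intersection: for every vertex, the bags containing it form a connected subtree. All three properties hold, so this is a valid tree decomposition of width max|bag| − 1 = 3, and hence tw(G) ≤ 3.

Yes; width 3.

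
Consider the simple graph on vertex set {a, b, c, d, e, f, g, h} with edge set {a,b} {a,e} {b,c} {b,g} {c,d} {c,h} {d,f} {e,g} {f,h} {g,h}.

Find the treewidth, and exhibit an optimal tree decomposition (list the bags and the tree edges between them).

Each bag holds 3 vertices, so the decomposition has width 2, which upper-bounds the treewidth. For the lower bound, G contains the cycle a–e–g–b–a, so G is not a forest; only forests have treewidth ≤ 1, hence tw(G) ≥ 2. The upper and lower bounds meet at 2, so that is the treewidth.

Treewidth 2.
One such decomposition:
Bags: B1 = {a, b, e}  B2 = {b, e, g}  B3 = {b, c, g}  B4 = {c, g, h}  B5 = {c, d, h}  B6 = {d, f, h}
Tree: B1–B2, B2–B3, B3–B4, B4–B5, B5–B6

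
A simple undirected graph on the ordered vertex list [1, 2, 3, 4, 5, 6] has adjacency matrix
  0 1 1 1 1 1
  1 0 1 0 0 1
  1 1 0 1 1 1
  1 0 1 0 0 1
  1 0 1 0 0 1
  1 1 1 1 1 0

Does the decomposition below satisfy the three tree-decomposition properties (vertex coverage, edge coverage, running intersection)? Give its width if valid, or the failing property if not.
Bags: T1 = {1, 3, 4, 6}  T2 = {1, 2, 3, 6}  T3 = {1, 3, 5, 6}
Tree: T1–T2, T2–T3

Yes; width 3.

Every vertex of G appears in some bag (union = {1, 2, 3, 4, 5, 6}); every edge is covered by a bag; and for each vertex v the set of bags containing v is connected in the bag tree. The decomposition is therefore valid. The largest bag has 4 vertices, so the width is 3.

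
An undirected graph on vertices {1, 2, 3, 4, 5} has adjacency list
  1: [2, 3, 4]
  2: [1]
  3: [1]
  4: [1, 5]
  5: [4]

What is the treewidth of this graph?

A width-1 tree decomposition is:
Bags: B1 = {1, 3}  B2 = {1, 4}  B3 = {4, 5}  B4 = {1, 2}
Tree: B1–B2, B2–B3, B1–B4
The largest bag has 2 vertices, giving width 1; this decomposition certifies tw(G) ≤ 1. Any graph with an edge has treewidth ≥ 1, and G has the edge 3–1. Therefore the treewidth is 1.

1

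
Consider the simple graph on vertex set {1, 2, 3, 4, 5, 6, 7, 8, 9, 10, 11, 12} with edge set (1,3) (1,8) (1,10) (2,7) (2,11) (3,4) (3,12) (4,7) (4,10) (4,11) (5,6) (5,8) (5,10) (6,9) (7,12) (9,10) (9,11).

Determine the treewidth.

3

A width-3 tree decomposition is:
Bags: B1 = {5, 6, 8, 9}  B2 = {5, 8, 9, 10}  B3 = {1, 8, 9, 10}  B4 = {1, 9, 10, 11}  B5 = {1, 4, 10, 11}  B6 = {1, 3, 4, 11}  B7 = {2, 3, 4, 11}  B8 = {2, 3, 4, 7}  B9 = {2, 3, 7, 12}
Tree: B1–B2, B2–B3, B3–B4, B4–B5, B5–B6, B6–B7, B7–B8, B8–B9
The largest bag has 4 vertices, giving width 3; this decomposition certifies tw(G) ≤ 3. For the lower bound: the 4 vertex sets {5,6,8}, {9}, {10}, {1,3,4,11} are disjoint, each induces a connected subgraph, and every pair is joined by at least one edge of G. Contracting each set to a single vertex therefore yields K_{4} as a minor, and since treewidth is minor-monotone, tw(G) ≥ tw(K_{4}) = 3. The upper and lower bounds meet at 3, so that is the treewidth.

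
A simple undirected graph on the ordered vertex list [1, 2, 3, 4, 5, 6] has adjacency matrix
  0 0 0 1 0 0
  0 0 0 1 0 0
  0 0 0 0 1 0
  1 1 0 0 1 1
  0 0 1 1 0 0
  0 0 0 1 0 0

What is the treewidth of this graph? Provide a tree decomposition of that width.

Each bag holds 2 vertices, so the decomposition has width 1, which upper-bounds the treewidth. Any graph with an edge has treewidth ≥ 1, and G has the edge 4–6. The upper and lower bounds meet at 1, so that is the treewidth.

Treewidth 1.
One such decomposition:
Bags: B1 = {4, 6}  B2 = {2, 4}  B3 = {4, 5}  B4 = {1, 4}  B5 = {3, 5}
Tree: B1–B2, B1–B3, B1–B4, B3–B5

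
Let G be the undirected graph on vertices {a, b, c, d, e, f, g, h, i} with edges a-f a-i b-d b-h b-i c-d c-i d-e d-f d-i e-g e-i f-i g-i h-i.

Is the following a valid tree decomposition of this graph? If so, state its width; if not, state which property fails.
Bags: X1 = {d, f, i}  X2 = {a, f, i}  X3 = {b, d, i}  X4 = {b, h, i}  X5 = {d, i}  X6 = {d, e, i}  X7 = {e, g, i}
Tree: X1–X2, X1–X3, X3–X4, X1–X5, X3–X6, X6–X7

A tree decomposition must satisfy three properties: every vertex lies in some bag; for every edge, both endpoints lie together in some bag; and for every vertex, the bags containing it form a connected subtree. Here vertex c appears in no bag, so the decomposition is invalid.

No — vertex c appears in no bag.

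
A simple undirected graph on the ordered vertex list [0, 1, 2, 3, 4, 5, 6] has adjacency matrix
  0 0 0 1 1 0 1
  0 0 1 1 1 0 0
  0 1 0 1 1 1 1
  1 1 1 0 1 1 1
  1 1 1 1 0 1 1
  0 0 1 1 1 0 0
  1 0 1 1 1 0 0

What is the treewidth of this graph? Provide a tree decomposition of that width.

Every bag has size at most 4, so the width is 4 − 1 = 3 and tw(G) ≤ 3. Conversely, {0, 3, 4, 6} is a clique of size 4, and the vertices of any clique must share a bag in every tree decomposition; so some bag has ≥ 4 vertices and tw(G) ≥ 3. Therefore the treewidth is 3.

Treewidth 3.
Bags: B1 = {2, 3, 4, 6}  B2 = {1, 2, 3, 4}  B3 = {2, 3, 4, 5}  B4 = {0, 3, 4, 6}
Tree: B1–B2, B1–B3, B1–B4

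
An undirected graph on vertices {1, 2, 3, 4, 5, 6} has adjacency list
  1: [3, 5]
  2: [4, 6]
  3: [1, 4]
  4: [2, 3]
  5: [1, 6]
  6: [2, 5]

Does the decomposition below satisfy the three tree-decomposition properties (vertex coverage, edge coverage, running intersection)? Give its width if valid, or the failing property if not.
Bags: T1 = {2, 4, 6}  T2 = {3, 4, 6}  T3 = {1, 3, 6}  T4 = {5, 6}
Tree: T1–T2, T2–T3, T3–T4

No — edge (1,5) lies in no bag.

A tree decomposition must satisfy three properties: every vertex lies in some bag; for every edge, both endpoints lie together in some bag; and for every vertex, the bags containing it form a connected subtree. Here edge (1,5) lies in no bag, so the decomposition is invalid.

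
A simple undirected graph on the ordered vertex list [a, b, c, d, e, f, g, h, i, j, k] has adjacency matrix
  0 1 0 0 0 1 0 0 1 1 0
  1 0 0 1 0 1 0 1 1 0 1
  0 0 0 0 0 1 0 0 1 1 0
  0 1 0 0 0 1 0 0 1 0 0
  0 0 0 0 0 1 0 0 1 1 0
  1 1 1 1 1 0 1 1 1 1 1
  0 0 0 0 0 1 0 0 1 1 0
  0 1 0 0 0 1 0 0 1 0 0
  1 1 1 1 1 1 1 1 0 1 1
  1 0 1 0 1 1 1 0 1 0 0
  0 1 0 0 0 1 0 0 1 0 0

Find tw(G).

A width-3 tree decomposition is:
Bags: B1 = {a, f, i, j}  B2 = {c, f, i, j}  B3 = {a, b, f, i}  B4 = {b, d, f, i}  B5 = {b, f, i, k}  B6 = {e, f, i, j}  B7 = {b, f, h, i}  B8 = {f, g, i, j}
Tree: B1–B2, B1–B3, B3–B4, B3–B5, B1–B6, B4–B7, B1–B8
Every bag has size at most 4, so the width is 4 − 1 = 3 and tw(G) ≤ 3. For the lower bound, the 4 vertices {f, g, i, j} are pairwise adjacent, and any tree decomposition puts a clique entirely inside one bag — forcing width ≥ 3. Therefore the treewidth is 3.

3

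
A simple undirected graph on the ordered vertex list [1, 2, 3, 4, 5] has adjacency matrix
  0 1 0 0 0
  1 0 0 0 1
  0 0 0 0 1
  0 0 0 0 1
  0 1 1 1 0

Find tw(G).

A width-1 tree decomposition is:
Bags: B1 = {1, 2}  B2 = {2, 5}  B3 = {3, 5}  B4 = {4, 5}
Tree: B1–B2, B2–B3, B3–B4
Each bag holds 2 vertices, so the decomposition has width 1, which upper-bounds the treewidth. Since G has at least one edge (e.g. 1–2), it is not an edgeless graph, so tw(G) ≥ 1. Therefore the treewidth is 1.

1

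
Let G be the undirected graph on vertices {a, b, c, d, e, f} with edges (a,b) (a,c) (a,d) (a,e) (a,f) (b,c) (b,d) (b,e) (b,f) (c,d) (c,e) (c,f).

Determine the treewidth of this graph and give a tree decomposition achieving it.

The largest bag has 4 vertices, giving width 3; this decomposition certifies tw(G) ≤ 3. Conversely, {a, b, c, d} is a clique of size 4, and the vertices of any clique must share a bag in every tree decomposition; so some bag has ≥ 4 vertices and tw(G) ≥ 3. Combining the bounds, tw(G) = 3.

Treewidth 3.
Bags: B1 = {a, b, c, f}  B2 = {a, b, c, e}  B3 = {a, b, c, d}
Tree: B1–B2, B1–B3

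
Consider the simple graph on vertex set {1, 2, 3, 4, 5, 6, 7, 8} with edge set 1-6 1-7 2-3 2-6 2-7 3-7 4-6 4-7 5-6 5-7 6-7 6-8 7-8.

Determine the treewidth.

2

A width-2 tree decomposition is:
Bags: B1 = {6, 7, 8}  B2 = {1, 6, 7}  B3 = {2, 6, 7}  B4 = {2, 3, 7}  B5 = {5, 6, 7}  B6 = {4, 6, 7}
Tree: B1–B2, B2–B3, B3–B4, B3–B5, B1–B6
The largest bag has 3 vertices, giving width 2; this decomposition certifies tw(G) ≤ 2. Conversely, {2, 3, 7} is a clique of size 3, and the vertices of any clique must share a bag in every tree decomposition; so some bag has ≥ 3 vertices and tw(G) ≥ 2. Hence tw(G) = 2 exactly.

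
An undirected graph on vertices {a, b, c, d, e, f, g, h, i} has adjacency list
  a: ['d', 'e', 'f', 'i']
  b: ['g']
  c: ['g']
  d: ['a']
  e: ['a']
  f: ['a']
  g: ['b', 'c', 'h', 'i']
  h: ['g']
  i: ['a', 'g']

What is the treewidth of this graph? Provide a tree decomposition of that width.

Treewidth 1.
Bags: B1 = {g, i}  B2 = {b, g}  B3 = {c, g}  B4 = {g, h}  B5 = {a, i}  B6 = {a, f}  B7 = {a, e}  B8 = {a, d}
Tree: B1–B2, B1–B3, B2–B4, B1–B5, B5–B6, B5–B7, B6–B8

Every bag has size at most 2, so the width is 2 − 1 = 1 and tw(G) ≤ 1. Any graph with an edge has treewidth ≥ 1, and G has the edge i–g. Combining the bounds, tw(G) = 1.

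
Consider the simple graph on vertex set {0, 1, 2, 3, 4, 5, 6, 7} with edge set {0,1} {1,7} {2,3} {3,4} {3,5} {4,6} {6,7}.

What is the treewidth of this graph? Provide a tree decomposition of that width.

Treewidth 1.
One optimal decomposition is:
Bags: B1 = {6, 7}  B2 = {4, 6}  B3 = {1, 7}  B4 = {3, 4}  B5 = {3, 5}  B6 = {2, 3}  B7 = {0, 1}
Tree: B1–B2, B1–B3, B2–B4, B4–B5, B4–B6, B3–B7

Every bag has size at most 2, so the width is 2 − 1 = 1 and tw(G) ≤ 1. Any graph with an edge has treewidth ≥ 1, and G has the edge 6–7. Combining the bounds, tw(G) = 1.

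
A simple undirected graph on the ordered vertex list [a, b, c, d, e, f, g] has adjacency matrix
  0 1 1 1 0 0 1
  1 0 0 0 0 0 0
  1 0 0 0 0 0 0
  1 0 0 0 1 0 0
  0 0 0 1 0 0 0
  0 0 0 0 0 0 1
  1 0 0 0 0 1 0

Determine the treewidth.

1

A width-1 tree decomposition is:
Bags: B1 = {a, c}  B2 = {a, b}  B3 = {a, d}  B4 = {a, g}  B5 = {d, e}  B6 = {f, g}
Tree: B1–B2, B2–B3, B3–B4, B3–B5, B4–B6
The largest bag has 2 vertices, giving width 1; this decomposition certifies tw(G) ≤ 1. Since G has at least one edge (e.g. a–c), it is not an edgeless graph, so tw(G) ≥ 1. Hence tw(G) = 1 exactly.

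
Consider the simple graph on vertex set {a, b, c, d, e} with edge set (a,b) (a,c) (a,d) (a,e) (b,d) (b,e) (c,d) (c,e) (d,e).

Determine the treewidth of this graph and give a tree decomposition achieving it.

Every bag has size at most 4, so the width is 4 − 1 = 3 and tw(G) ≤ 3. Conversely, {a, c, d, e} is a clique of size 4, and the vertices of any clique must share a bag in every tree decomposition; so some bag has ≥ 4 vertices and tw(G) ≥ 3. Therefore the treewidth is 3.

Treewidth 3.
One such decomposition:
Bags: B1 = {a, b, d, e}  B2 = {a, c, d, e}
Tree: B1–B2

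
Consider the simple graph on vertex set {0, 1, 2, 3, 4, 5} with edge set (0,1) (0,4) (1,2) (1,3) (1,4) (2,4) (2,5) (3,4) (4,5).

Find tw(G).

2

A width-2 tree decomposition is:
Bags: B1 = {0, 1, 4}  B2 = {1, 3, 4}  B3 = {1, 2, 4}  B4 = {2, 4, 5}
Tree: B1–B2, B1–B3, B3–B4
The largest bag has 3 vertices, giving width 2; this decomposition certifies tw(G) ≤ 2. For the lower bound, the 3 vertices {0, 1, 4} are pairwise adjacent, and any tree decomposition puts a clique entirely inside one bag — forcing width ≥ 2. The upper and lower bounds meet at 2, so that is the treewidth.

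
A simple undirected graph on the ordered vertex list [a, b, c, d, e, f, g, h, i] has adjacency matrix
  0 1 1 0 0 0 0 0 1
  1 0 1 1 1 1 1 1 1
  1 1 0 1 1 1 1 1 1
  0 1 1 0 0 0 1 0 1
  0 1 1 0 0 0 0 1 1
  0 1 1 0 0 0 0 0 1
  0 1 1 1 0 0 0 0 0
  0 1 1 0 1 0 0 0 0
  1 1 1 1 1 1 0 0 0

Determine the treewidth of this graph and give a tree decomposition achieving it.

Each bag holds 4 vertices, so the decomposition has width 3, which upper-bounds the treewidth. Conversely, {b, c, d, g} is a clique of size 4, and the vertices of any clique must share a bag in every tree decomposition; so some bag has ≥ 4 vertices and tw(G) ≥ 3. Combining the bounds, tw(G) = 3.

Treewidth 3.
One such decomposition:
Bags: B1 = {a, b, c, i}  B2 = {b, c, f, i}  B3 = {b, c, e, i}  B4 = {b, c, d, i}  B5 = {b, c, e, h}  B6 = {b, c, d, g}
Tree: B1–B2, B2–B3, B1–B4, B3–B5, B4–B6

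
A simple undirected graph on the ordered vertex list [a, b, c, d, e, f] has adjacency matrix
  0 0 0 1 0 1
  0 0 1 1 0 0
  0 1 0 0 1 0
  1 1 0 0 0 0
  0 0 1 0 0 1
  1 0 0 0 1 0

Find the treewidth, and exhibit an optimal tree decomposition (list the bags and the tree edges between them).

The largest bag has 3 vertices, giving width 2; this decomposition certifies tw(G) ≤ 2. For the lower bound, G contains the cycle a–d–b–c–e–f–a, so G is not a forest; only forests have treewidth ≤ 1, hence tw(G) ≥ 2. Therefore the treewidth is 2.

Treewidth 2.
One such decomposition:
Bags: B1 = {a, b, d}  B2 = {a, b, c}  B3 = {a, c, e}  B4 = {a, e, f}
Tree: B1–B2, B2–B3, B3–B4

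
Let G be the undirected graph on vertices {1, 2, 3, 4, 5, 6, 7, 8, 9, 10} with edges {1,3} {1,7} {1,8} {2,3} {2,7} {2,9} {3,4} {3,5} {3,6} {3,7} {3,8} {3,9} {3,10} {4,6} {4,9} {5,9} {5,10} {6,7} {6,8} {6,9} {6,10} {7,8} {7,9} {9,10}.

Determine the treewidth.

3

A width-3 tree decomposition is:
Bags: B1 = {3, 4, 6, 9}  B2 = {3, 6, 9, 10}  B3 = {3, 6, 7, 9}  B4 = {3, 5, 9, 10}  B5 = {3, 6, 7, 8}  B6 = {2, 3, 7, 9}  B7 = {1, 3, 7, 8}
Tree: B1–B2, B1–B3, B2–B4, B3–B5, B3–B6, B5–B7
The largest bag has 4 vertices, giving width 3; this decomposition certifies tw(G) ≤ 3. On the other hand G contains the 4-clique {1, 3, 7, 8}. A clique must lie in a single bag of any decomposition, so no decomposition can have width below 3. Combining the bounds, tw(G) = 3.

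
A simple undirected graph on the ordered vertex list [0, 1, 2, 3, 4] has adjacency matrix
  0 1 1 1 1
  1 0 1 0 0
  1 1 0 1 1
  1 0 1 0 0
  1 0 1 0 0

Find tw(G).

A width-2 tree decomposition is:
Bags: B1 = {0, 1, 2}  B2 = {0, 2, 4}  B3 = {0, 2, 3}
Tree: B1–B2, B1–B3
Each bag holds 3 vertices, so the decomposition has width 2, which upper-bounds the treewidth. On the other hand G contains the 3-clique {0, 1, 2}. A clique must lie in a single bag of any decomposition, so no decomposition can have width below 2. Combining the bounds, tw(G) = 2.

2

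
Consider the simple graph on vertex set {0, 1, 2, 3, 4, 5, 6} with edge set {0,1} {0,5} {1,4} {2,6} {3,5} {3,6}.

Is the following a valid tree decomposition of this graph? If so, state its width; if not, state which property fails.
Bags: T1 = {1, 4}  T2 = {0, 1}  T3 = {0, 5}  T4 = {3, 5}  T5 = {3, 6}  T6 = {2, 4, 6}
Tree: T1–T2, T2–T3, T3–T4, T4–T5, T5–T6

A tree decomposition must satisfy three properties: every vertex lies in some bag; for every edge, both endpoints lie together in some bag; and for every vertex, the bags containing it form a connected subtree. Here bags containing vertex 4 are not connected in the tree, so the decomposition is invalid.

No — bags containing vertex 4 are not connected in the tree.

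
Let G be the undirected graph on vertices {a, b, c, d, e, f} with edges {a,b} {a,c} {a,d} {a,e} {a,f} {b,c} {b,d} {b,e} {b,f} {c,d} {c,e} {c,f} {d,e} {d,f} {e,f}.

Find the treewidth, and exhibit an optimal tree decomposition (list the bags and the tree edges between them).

Treewidth 5.
Bags: B1 = {a, b, c, d, e, f}
Tree: (single bag)

With just one bag of size 6, the width is 6 − 1 = 5, so tw(G) ≤ 5. On the other hand G contains the 6-clique {a, b, c, d, e, f}. A clique must lie in a single bag of any decomposition, so no decomposition can have width below 5. Hence tw(G) = 5 exactly.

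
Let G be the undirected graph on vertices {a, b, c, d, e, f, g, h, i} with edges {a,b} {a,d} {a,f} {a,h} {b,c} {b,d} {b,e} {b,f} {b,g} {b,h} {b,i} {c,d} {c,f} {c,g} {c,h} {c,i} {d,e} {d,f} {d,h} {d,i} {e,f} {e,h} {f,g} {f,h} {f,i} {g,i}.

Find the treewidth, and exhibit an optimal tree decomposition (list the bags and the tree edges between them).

The largest bag has 5 vertices, giving width 4; this decomposition certifies tw(G) ≤ 4. For the lower bound, the 5 vertices {b, d, e, f, h} are pairwise adjacent, and any tree decomposition puts a clique entirely inside one bag — forcing width ≥ 4. Therefore the treewidth is 4.

Treewidth 4.
One such decomposition:
Bags: B1 = {b, c, d, f, i}  B2 = {b, c, d, f, h}  B3 = {b, c, f, g, i}  B4 = {b, d, e, f, h}  B5 = {a, b, d, f, h}
Tree: B1–B2, B1–B3, B2–B4, B4–B5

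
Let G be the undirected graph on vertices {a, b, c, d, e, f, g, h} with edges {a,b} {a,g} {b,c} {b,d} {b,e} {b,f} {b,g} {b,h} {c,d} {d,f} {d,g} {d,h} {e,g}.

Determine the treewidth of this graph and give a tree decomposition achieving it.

Treewidth 2.
One optimal decomposition is:
Bags: B1 = {b, d, g}  B2 = {b, d, f}  B3 = {b, d, h}  B4 = {a, b, g}  B5 = {b, e, g}  B6 = {b, c, d}
Tree: B1–B2, B1–B3, B1–B4, B1–B5, B2–B6

The largest bag has 3 vertices, giving width 2; this decomposition certifies tw(G) ≤ 2. Conversely, {b, d, g} is a clique of size 3, and the vertices of any clique must share a bag in every tree decomposition; so some bag has ≥ 3 vertices and tw(G) ≥ 2. Combining the bounds, tw(G) = 2.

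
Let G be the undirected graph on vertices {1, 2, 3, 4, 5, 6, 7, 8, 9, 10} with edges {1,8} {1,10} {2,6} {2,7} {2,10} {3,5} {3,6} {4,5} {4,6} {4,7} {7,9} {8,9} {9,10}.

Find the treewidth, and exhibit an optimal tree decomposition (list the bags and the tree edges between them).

Treewidth 2.
One such decomposition:
Bags: B1 = {3, 4, 5}  B2 = {3, 4, 6}  B3 = {4, 6, 7}  B4 = {2, 6, 7}  B5 = {2, 7, 9}  B6 = {2, 9, 10}  B7 = {8, 9, 10}  B8 = {1, 8, 10}
Tree: B1–B2, B2–B3, B3–B4, B4–B5, B5–B6, B6–B7, B7–B8

The largest bag has 3 vertices, giving width 2; this decomposition certifies tw(G) ≤ 2. Since 5–3–6–4–5 is a cycle in G, G is not acyclic. Forests are exactly the graphs of treewidth ≤ 1, so tw(G) ≥ 2. Therefore the treewidth is 2.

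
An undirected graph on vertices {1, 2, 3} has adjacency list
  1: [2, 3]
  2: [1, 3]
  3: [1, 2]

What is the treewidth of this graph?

A width-2 tree decomposition is:
Bags: B1 = {1, 2, 3}
Tree: (single bag)
With just one bag of size 3, the width is 3 − 1 = 2, so tw(G) ≤ 2. On the other hand G contains the 3-clique {1, 2, 3}. A clique must lie in a single bag of any decomposition, so no decomposition can have width below 2. Hence tw(G) = 2 exactly.

2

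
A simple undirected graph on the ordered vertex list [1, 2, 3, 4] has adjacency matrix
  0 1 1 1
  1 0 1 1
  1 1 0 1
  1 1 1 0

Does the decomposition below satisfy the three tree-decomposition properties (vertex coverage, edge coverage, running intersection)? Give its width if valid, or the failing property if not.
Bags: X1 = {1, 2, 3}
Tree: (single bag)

A tree decomposition must satisfy three properties: every vertex lies in some bag; for every edge, both endpoints lie together in some bag; and for every vertex, the bags containing it form a connected subtree. Here vertex 4 appears in no bag, so the decomposition is invalid.

No — vertex 4 appears in no bag.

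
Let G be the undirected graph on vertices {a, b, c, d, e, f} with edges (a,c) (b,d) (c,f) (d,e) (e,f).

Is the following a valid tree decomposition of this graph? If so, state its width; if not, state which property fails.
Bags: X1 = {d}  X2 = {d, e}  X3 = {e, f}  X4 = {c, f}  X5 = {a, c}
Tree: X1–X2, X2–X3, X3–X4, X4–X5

A tree decomposition must satisfy three properties: every vertex lies in some bag; for every edge, both endpoints lie together in some bag; and for every vertex, the bags containing it form a connected subtree. Here vertex b appears in no bag, so the decomposition is invalid.

No — vertex b appears in no bag.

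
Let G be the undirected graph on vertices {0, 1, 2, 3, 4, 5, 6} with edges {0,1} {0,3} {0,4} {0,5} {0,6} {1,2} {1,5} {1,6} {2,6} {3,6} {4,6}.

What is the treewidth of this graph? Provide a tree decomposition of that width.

Treewidth 2.
One such decomposition:
Bags: B1 = {0, 3, 6}  B2 = {0, 4, 6}  B3 = {0, 1, 6}  B4 = {1, 2, 6}  B5 = {0, 1, 5}
Tree: B1–B2, B2–B3, B3–B4, B3–B5

Every bag has size at most 3, so the width is 3 − 1 = 2 and tw(G) ≤ 2. On the other hand G contains the 3-clique {0, 1, 5}. A clique must lie in a single bag of any decomposition, so no decomposition can have width below 2. The upper and lower bounds meet at 2, so that is the treewidth.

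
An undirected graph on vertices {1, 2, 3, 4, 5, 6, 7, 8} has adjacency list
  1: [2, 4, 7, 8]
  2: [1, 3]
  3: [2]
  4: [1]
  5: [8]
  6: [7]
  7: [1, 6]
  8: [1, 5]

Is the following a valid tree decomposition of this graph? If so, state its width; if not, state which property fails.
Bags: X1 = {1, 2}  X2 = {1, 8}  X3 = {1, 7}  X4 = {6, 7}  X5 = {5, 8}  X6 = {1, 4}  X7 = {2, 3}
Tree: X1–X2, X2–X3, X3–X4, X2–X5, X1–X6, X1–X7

Every vertex of G appears in some bag (union = {1, 2, 3, 4, 5, 6, 7, 8}); every edge is covered by a bag; and for each vertex v the set of bags containing v is connected in the bag tree. The decomposition is therefore valid. The largest bag has 2 vertices, so the width is 1.

Yes; width 1.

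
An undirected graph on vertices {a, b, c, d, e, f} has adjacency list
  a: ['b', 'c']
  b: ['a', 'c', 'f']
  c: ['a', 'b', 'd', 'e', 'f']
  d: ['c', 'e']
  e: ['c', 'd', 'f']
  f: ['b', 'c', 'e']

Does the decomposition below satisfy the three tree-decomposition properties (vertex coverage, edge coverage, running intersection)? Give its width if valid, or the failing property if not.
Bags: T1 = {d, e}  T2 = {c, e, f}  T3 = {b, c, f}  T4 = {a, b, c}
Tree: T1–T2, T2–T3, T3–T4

No — edge (c,d) lies in no bag.

A tree decomposition must satisfy three properties: every vertex lies in some bag; for every edge, both endpoints lie together in some bag; and for every vertex, the bags containing it form a connected subtree. Here edge (c,d) lies in no bag, so the decomposition is invalid.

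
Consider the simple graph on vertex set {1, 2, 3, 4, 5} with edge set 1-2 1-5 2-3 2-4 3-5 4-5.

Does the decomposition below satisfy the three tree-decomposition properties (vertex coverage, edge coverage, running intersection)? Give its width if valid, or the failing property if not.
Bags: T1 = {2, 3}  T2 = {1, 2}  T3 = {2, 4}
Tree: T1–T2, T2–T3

No — vertex 5 appears in no bag.

A tree decomposition must satisfy three properties: every vertex lies in some bag; for every edge, both endpoints lie together in some bag; and for every vertex, the bags containing it form a connected subtree. Here vertex 5 appears in no bag, so the decomposition is invalid.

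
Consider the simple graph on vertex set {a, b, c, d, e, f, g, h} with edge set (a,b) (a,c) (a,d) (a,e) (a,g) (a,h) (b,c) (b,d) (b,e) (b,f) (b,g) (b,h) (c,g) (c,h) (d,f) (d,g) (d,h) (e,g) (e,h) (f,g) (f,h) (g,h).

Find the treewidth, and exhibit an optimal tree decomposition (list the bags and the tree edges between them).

Treewidth 4.
One optimal decomposition is:
Bags: B1 = {a, b, e, g, h}  B2 = {a, b, d, g, h}  B3 = {a, b, c, g, h}  B4 = {b, d, f, g, h}
Tree: B1–B2, B1–B3, B2–B4

Every bag has size at most 5, so the width is 5 − 1 = 4 and tw(G) ≤ 4. Conversely, {a, b, d, g, h} is a clique of size 5, and the vertices of any clique must share a bag in every tree decomposition; so some bag has ≥ 5 vertices and tw(G) ≥ 4. The upper and lower bounds meet at 4, so that is the treewidth.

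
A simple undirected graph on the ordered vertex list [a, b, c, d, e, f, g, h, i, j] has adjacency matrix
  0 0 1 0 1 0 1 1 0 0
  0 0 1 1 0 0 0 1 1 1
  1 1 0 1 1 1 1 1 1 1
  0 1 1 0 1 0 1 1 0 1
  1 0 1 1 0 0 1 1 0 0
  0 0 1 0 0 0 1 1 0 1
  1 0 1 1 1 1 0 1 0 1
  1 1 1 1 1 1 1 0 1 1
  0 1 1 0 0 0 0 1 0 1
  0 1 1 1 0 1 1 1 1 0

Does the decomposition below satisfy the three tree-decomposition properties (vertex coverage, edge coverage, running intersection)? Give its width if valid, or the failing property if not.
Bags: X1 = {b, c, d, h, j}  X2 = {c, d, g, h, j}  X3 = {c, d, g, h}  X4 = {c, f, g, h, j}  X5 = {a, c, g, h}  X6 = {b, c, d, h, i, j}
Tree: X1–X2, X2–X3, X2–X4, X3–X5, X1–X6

A tree decomposition must satisfy three properties: every vertex lies in some bag; for every edge, both endpoints lie together in some bag; and for every vertex, the bags containing it form a connected subtree. Here vertex e appears in no bag, so the decomposition is invalid.

No — vertex e appears in no bag.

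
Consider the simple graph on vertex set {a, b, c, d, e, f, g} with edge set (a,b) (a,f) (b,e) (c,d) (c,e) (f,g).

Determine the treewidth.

A width-1 tree decomposition is:
Bags: B1 = {c, d}  B2 = {c, e}  B3 = {b, e}  B4 = {a, b}  B5 = {a, f}  B6 = {f, g}
Tree: B1–B2, B2–B3, B3–B4, B4–B5, B5–B6
Each bag holds 2 vertices, so the decomposition has width 1, which upper-bounds the treewidth. Any graph with an edge has treewidth ≥ 1, and G has the edge d–c. Combining the bounds, tw(G) = 1.

1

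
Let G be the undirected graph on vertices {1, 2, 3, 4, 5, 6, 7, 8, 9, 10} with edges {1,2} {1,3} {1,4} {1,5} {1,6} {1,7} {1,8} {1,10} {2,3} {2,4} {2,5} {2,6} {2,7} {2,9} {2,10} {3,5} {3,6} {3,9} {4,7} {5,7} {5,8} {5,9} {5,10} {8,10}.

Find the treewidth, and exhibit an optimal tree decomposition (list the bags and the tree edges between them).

Treewidth 3.
One optimal decomposition is:
Bags: B1 = {1, 2, 5, 10}  B2 = {1, 2, 3, 5}  B3 = {1, 2, 5, 7}  B4 = {1, 2, 4, 7}  B5 = {2, 3, 5, 9}  B6 = {1, 5, 8, 10}  B7 = {1, 2, 3, 6}
Tree: B1–B2, B1–B3, B3–B4, B2–B5, B1–B6, B2–B7

Each bag holds 4 vertices, so the decomposition has width 3, which upper-bounds the treewidth. Conversely, {1, 5, 8, 10} is a clique of size 4, and the vertices of any clique must share a bag in every tree decomposition; so some bag has ≥ 4 vertices and tw(G) ≥ 3. Therefore the treewidth is 3.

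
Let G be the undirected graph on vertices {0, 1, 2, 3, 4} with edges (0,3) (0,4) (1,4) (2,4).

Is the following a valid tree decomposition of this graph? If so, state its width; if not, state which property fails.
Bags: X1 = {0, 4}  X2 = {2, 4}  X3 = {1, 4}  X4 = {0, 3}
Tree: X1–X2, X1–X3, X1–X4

Yes; width 1.

Vertex coverage: the bags together contain {0, 1, 2, 3, 4}, the full vertex set. Edge coverage: each edge of G has both endpoints in at least one bag. Running intersection: for every vertex, the bags containing it form a connected subtree. All three properties hold, so this is a valid tree decomposition of width max|bag| − 1 = 1, and hence tw(G) ≤ 1.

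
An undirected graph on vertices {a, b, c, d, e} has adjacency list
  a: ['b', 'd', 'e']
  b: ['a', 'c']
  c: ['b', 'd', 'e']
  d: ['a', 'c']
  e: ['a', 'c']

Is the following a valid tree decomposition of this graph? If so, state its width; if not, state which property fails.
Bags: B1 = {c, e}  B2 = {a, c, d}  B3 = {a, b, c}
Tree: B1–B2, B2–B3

No — edge (a,e) lies in no bag.

A tree decomposition must satisfy three properties: every vertex lies in some bag; for every edge, both endpoints lie together in some bag; and for every vertex, the bags containing it form a connected subtree. Here edge (a,e) lies in no bag, so the decomposition is invalid.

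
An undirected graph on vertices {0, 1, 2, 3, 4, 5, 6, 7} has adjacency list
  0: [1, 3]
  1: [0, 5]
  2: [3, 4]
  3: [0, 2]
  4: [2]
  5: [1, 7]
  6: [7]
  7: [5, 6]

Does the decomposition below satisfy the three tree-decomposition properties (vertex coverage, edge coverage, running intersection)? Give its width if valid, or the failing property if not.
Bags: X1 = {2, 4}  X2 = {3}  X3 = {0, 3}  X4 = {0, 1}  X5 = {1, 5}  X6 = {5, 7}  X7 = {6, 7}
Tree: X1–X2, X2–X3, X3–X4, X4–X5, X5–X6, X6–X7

A tree decomposition must satisfy three properties: every vertex lies in some bag; for every edge, both endpoints lie together in some bag; and for every vertex, the bags containing it form a connected subtree. Here edge (2,3) lies in no bag, so the decomposition is invalid.

No — edge (2,3) lies in no bag.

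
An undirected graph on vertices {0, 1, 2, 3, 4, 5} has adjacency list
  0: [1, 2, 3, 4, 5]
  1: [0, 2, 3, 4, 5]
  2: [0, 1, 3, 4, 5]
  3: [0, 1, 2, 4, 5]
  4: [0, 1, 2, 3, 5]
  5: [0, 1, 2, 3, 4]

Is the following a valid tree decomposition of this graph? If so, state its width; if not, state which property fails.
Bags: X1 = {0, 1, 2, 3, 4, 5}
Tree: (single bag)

Every vertex of G appears in some bag (union = {0, 1, 2, 3, 4, 5}); every edge is covered by a bag; and for each vertex v the set of bags containing v is connected in the bag tree. The decomposition is therefore valid. The largest bag has 6 vertices, so the width is 5.

Yes; width 5.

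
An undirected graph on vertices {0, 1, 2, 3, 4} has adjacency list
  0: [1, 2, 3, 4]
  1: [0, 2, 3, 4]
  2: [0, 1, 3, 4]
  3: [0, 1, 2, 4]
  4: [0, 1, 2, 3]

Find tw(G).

4

A width-4 tree decomposition is:
Bags: B1 = {0, 1, 2, 3, 4}
Tree: (single bag)
A single bag containing all 5 vertices is trivially a valid decomposition of width 4. On the other hand G contains the 5-clique {0, 1, 2, 3, 4}. A clique must lie in a single bag of any decomposition, so no decomposition can have width below 4. The upper and lower bounds meet at 4, so that is the treewidth.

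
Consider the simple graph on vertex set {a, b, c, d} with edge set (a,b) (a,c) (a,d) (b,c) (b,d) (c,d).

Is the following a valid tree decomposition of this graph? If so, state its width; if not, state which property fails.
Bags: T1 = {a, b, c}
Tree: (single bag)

No — vertex d appears in no bag.

A tree decomposition must satisfy three properties: every vertex lies in some bag; for every edge, both endpoints lie together in some bag; and for every vertex, the bags containing it form a connected subtree. Here vertex d appears in no bag, so the decomposition is invalid.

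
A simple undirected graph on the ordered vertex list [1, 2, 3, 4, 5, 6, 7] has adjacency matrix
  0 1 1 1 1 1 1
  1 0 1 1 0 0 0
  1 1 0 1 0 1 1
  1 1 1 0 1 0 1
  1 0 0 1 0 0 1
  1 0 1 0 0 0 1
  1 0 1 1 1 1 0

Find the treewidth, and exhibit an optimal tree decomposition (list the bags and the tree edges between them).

Treewidth 3.
One such decomposition:
Bags: B1 = {1, 3, 4, 7}  B2 = {1, 2, 3, 4}  B3 = {1, 3, 6, 7}  B4 = {1, 4, 5, 7}
Tree: B1–B2, B1–B3, B1–B4

The largest bag has 4 vertices, giving width 3; this decomposition certifies tw(G) ≤ 3. For the lower bound, the 4 vertices {1, 2, 3, 4} are pairwise adjacent, and any tree decomposition puts a clique entirely inside one bag — forcing width ≥ 3. Hence tw(G) = 3 exactly.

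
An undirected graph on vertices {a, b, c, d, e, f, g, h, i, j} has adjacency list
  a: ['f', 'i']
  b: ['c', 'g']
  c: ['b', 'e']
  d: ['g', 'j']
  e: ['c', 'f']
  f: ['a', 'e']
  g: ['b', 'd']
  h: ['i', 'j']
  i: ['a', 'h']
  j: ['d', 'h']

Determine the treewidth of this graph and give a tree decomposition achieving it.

Treewidth 2.
Bags: B1 = {c, e, f}  B2 = {a, c, f}  B3 = {a, c, i}  B4 = {c, h, i}  B5 = {c, h, j}  B6 = {c, d, j}  B7 = {c, d, g}  B8 = {b, c, g}
Tree: B1–B2, B2–B3, B3–B4, B4–B5, B5–B6, B6–B7, B7–B8

The largest bag has 3 vertices, giving width 2; this decomposition certifies tw(G) ≤ 2. Since c–e–f–a–i–h–j–d–g–b–c is a cycle in G, G is not acyclic. Forests are exactly the graphs of treewidth ≤ 1, so tw(G) ≥ 2. Hence tw(G) = 2 exactly.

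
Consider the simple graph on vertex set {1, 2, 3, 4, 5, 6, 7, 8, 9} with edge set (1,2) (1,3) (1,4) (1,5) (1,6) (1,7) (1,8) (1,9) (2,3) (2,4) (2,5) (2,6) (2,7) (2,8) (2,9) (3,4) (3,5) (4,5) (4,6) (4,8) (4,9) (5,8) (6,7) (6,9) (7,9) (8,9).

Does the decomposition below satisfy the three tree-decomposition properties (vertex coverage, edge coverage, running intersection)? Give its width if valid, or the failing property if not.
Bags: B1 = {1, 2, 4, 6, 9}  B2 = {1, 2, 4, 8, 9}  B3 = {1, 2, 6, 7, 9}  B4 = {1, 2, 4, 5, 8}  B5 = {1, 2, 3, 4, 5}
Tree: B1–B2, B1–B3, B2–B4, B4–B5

Yes; width 4.

Every vertex of G appears in some bag (union = {1, 2, 3, 4, 5, 6, 7, 8, 9}); every edge is covered by a bag; and for each vertex v the set of bags containing v is connected in the bag tree. The decomposition is therefore valid. The largest bag has 5 vertices, so the width is 4.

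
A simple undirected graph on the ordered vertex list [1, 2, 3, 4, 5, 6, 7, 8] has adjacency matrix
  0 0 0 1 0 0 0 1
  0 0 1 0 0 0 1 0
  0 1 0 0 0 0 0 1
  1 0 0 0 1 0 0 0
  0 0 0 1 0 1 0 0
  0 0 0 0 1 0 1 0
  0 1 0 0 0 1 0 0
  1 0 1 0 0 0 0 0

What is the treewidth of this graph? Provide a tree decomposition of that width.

Treewidth 2.
One optimal decomposition is:
Bags: B1 = {1, 4, 5}  B2 = {1, 5, 8}  B3 = {3, 5, 8}  B4 = {2, 3, 5}  B5 = {2, 5, 7}  B6 = {5, 6, 7}
Tree: B1–B2, B2–B3, B3–B4, B4–B5, B5–B6

Each bag holds 3 vertices, so the decomposition has width 2, which upper-bounds the treewidth. For the lower bound, G contains the cycle 5–4–1–8–3–2–7–6–5, so G is not a forest; only forests have treewidth ≤ 1, hence tw(G) ≥ 2. Therefore the treewidth is 2.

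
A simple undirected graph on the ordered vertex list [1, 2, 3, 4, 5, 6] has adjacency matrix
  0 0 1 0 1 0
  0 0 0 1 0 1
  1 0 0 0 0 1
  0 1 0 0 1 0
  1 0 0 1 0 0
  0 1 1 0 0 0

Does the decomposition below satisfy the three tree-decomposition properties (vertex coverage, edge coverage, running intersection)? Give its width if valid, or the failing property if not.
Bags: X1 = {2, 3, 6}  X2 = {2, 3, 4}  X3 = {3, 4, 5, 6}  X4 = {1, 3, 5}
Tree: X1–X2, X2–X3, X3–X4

A tree decomposition must satisfy three properties: every vertex lies in some bag; for every edge, both endpoints lie together in some bag; and for every vertex, the bags containing it form a connected subtree. Here bags containing vertex 6 are not connected in the tree, so the decomposition is invalid.

No — bags containing vertex 6 are not connected in the tree.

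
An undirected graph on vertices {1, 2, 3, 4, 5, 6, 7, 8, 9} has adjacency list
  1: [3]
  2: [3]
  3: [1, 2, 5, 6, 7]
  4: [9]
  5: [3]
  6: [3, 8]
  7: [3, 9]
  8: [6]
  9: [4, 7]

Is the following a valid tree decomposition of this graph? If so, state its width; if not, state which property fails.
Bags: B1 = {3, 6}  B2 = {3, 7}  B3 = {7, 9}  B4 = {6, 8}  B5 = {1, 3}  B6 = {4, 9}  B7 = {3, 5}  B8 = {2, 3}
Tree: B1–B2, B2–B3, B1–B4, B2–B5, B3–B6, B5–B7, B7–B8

Yes; width 1.

Vertex coverage: the bags together contain {1, 2, 3, 4, 5, 6, 7, 8, 9}, the full vertex set. Edge coverage: each edge of G has both endpoints in at least one bag. Running intersection: for every vertex, the bags containing it form a connected subtree. All three properties hold, so this is a valid tree decomposition of width max|bag| − 1 = 1, and hence tw(G) ≤ 1.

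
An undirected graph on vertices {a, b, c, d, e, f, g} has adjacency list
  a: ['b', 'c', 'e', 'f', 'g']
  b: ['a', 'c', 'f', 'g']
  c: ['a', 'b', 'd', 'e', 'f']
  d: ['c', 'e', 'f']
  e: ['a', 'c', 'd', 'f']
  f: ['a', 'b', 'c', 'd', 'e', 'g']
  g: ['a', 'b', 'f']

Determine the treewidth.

A width-3 tree decomposition is:
Bags: B1 = {a, b, c, f}  B2 = {a, c, e, f}  B3 = {c, d, e, f}  B4 = {a, b, f, g}
Tree: B1–B2, B2–B3, B1–B4
Each bag holds 4 vertices, so the decomposition has width 3, which upper-bounds the treewidth. On the other hand G contains the 4-clique {a, b, f, g}. A clique must lie in a single bag of any decomposition, so no decomposition can have width below 3. Hence tw(G) = 3 exactly.

3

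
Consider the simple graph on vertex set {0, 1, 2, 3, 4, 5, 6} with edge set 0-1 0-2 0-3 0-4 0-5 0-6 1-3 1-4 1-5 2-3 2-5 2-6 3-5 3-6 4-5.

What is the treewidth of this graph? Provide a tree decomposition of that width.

Treewidth 3.
Bags: B1 = {0, 2, 3, 5}  B2 = {0, 2, 3, 6}  B3 = {0, 1, 3, 5}  B4 = {0, 1, 4, 5}
Tree: B1–B2, B1–B3, B3–B4

The largest bag has 4 vertices, giving width 3; this decomposition certifies tw(G) ≤ 3. On the other hand G contains the 4-clique {0, 1, 3, 5}. A clique must lie in a single bag of any decomposition, so no decomposition can have width below 3. Combining the bounds, tw(G) = 3.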